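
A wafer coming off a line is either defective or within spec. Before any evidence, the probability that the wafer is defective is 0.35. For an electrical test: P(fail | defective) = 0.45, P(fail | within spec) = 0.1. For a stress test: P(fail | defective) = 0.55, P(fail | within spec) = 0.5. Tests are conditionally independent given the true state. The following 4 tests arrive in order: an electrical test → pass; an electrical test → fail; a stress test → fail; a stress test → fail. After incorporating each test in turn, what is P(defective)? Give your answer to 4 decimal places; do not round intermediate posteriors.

Apply Bayes' rule sequentially, carrying P(defective) forward.
After an electrical test='pass': P(defective) = 0.55·0.3500 / (0.55·0.3500 + 0.9·0.6500) ≈ 0.2476
After an electrical test='fail': P(defective) = 0.45·0.2476 / (0.45·0.2476 + 0.1·0.7524) ≈ 0.5969
After a stress test='fail': P(defective) = 0.55·0.5969 / (0.55·0.5969 + 0.5·0.4031) ≈ 0.6196
After a stress test='fail': P(defective) = 0.55·0.6196 / (0.55·0.6196 + 0.5·0.3804) ≈ 0.6418

0.6418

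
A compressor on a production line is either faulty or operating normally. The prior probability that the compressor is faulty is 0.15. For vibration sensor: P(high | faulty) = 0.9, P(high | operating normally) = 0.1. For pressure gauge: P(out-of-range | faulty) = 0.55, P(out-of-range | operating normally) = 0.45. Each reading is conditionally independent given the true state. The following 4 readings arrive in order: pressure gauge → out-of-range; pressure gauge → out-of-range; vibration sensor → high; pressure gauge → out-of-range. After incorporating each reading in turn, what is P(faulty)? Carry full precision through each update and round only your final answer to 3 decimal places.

After pressure gauge='out-of-range': P(faulty) = 0.55·0.1500 / (0.55·0.1500 + 0.45·0.8500) ≈ 0.1774
After pressure gauge='out-of-range': P(faulty) = 0.55·0.1774 / (0.55·0.1774 + 0.45·0.8226) ≈ 0.2086
After vibration sensor='high': P(faulty) = 0.9·0.2086 / (0.9·0.2086 + 0.1·0.7914) ≈ 0.7035
After pressure gauge='out-of-range': P(faulty) = 0.55·0.7035 / (0.55·0.7035 + 0.45·0.2965) ≈ 0.7436

0.744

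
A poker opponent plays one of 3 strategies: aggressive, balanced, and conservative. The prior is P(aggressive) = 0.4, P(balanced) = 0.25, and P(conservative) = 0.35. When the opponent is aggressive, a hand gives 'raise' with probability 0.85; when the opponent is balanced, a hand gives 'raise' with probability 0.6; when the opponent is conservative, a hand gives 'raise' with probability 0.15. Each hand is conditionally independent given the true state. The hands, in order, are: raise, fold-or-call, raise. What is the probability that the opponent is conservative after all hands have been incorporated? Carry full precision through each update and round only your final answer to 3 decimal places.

0.078

Each posterior becomes the prior for the next update.
After 'raise': normaliser = 0.85·0.4000 + 0.6·0.2500 + 0.15·0.3500; P(aggressive) ≈ 0.6267, P(balanced) ≈ 0.2765, P(conservative) ≈ 0.0968
After 'fold-or-call': normaliser = 0.15·0.6267 + 0.4·0.2765 + 0.85·0.0968; P(aggressive) ≈ 0.3277, P(balanced) ≈ 0.3855, P(conservative) ≈ 0.2867
After 'raise': normaliser = 0.85·0.3277 + 0.6·0.3855 + 0.15·0.2867; P(aggressive) ≈ 0.5038, P(balanced) ≈ 0.4184, P(conservative) ≈ 0.0778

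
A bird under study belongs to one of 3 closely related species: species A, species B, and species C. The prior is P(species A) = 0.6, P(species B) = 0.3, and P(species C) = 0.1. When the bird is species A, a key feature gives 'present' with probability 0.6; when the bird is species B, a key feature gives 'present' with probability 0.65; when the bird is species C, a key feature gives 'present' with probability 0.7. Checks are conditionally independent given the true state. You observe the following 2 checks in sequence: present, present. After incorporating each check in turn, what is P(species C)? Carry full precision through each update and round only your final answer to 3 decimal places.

0.125

After 'present': normaliser = 0.6·0.6000 + 0.65·0.3000 + 0.7·0.1000; P(species A) ≈ 0.5760, P(species B) ≈ 0.3120, P(species C) ≈ 0.1120
After 'present': normaliser = 0.6·0.5760 + 0.65·0.3120 + 0.7·0.1120; P(species A) ≈ 0.5514, P(species B) ≈ 0.3235, P(species C) ≈ 0.1251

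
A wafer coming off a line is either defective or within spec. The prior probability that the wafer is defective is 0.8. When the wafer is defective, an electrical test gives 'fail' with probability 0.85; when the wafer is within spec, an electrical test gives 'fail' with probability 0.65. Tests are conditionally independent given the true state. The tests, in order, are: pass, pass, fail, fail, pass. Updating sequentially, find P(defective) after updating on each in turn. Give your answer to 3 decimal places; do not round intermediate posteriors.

After 'pass': P(defective) = 0.15·0.8000 / (0.15·0.8000 + 0.35·0.2000) ≈ 0.6316
After 'pass': P(defective) = 0.15·0.6316 / (0.15·0.6316 + 0.35·0.3684) ≈ 0.4235
After 'fail': P(defective) = 0.85·0.4235 / (0.85·0.4235 + 0.65·0.5765) ≈ 0.4900
After 'fail': P(defective) = 0.85·0.4900 / (0.85·0.4900 + 0.65·0.5100) ≈ 0.5568
After 'pass': P(defective) = 0.15·0.5568 / (0.15·0.5568 + 0.35·0.4432) ≈ 0.3500

0.350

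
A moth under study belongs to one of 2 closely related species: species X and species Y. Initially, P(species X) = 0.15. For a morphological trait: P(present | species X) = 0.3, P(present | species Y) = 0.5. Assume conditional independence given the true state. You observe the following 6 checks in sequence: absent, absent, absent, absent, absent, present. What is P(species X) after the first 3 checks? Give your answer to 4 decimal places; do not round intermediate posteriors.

Apply Bayes' rule sequentially, carrying P(species X) forward.
After 'absent': P(species X) = 0.7·0.1500 / (0.7·0.1500 + 0.5·0.8500) ≈ 0.1981
After 'absent': P(species X) = 0.7·0.1981 / (0.7·0.1981 + 0.5·0.8019) ≈ 0.2570
After 'absent': P(species X) = 0.7·0.2570 / (0.7·0.2570 + 0.5·0.7430) ≈ 0.3263

0.3263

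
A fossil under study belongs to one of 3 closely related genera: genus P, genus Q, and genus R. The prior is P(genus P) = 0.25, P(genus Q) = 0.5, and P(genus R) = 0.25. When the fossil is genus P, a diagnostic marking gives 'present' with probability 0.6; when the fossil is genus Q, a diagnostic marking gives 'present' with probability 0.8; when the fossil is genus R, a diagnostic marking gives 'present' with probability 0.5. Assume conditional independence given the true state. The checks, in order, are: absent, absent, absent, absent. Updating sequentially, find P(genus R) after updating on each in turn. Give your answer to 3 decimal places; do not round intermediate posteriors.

0.685

After 'absent': normaliser = 0.4·0.2500 + 0.2·0.5000 + 0.5·0.2500; P(genus P) ≈ 0.3077, P(genus Q) ≈ 0.3077, P(genus R) ≈ 0.3846
After 'absent': normaliser = 0.4·0.3077 + 0.2·0.3077 + 0.5·0.3846; P(genus P) ≈ 0.3265, P(genus Q) ≈ 0.1633, P(genus R) ≈ 0.5102
After 'absent': normaliser = 0.4·0.3265 + 0.2·0.1633 + 0.5·0.5102; P(genus P) ≈ 0.3122, P(genus Q) ≈ 0.0780, P(genus R) ≈ 0.6098
After 'absent': normaliser = 0.4·0.3122 + 0.2·0.0780 + 0.5·0.6098; P(genus P) ≈ 0.2804, P(genus Q) ≈ 0.0350, P(genus R) ≈ 0.6846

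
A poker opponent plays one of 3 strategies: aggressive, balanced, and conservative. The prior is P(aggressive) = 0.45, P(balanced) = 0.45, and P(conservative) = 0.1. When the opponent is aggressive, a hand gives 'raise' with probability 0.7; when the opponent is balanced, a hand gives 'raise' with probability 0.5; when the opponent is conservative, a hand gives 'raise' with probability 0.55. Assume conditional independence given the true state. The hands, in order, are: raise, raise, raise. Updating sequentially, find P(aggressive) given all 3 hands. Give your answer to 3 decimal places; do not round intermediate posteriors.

After 'raise': normaliser = 0.7·0.4500 + 0.5·0.4500 + 0.55·0.1000; P(aggressive) ≈ 0.5294, P(balanced) ≈ 0.3782, P(conservative) ≈ 0.0924
After 'raise': normaliser = 0.7·0.5294 + 0.5·0.3782 + 0.55·0.0924; P(aggressive) ≈ 0.6070, P(balanced) ≈ 0.3097, P(conservative) ≈ 0.0833
After 'raise': normaliser = 0.7·0.6070 + 0.5·0.3097 + 0.55·0.0833; P(aggressive) ≈ 0.6792, P(balanced) ≈ 0.2475, P(conservative) ≈ 0.0732

0.679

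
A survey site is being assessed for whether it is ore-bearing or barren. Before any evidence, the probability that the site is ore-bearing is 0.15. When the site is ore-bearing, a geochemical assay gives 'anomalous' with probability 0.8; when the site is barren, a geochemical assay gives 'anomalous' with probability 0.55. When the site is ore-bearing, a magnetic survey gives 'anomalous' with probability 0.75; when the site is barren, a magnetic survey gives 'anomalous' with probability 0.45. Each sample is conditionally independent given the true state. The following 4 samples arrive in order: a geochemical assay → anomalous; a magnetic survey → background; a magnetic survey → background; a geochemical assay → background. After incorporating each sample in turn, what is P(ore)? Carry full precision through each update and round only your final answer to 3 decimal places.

Apply Bayes' rule sequentially, carrying P(ore) forward.
After a geochemical assay='anomalous': P(ore) = 0.8·0.1500 / (0.8·0.1500 + 0.55·0.8500) ≈ 0.2043
After a magnetic survey='background': P(ore) = 0.25·0.2043 / (0.25·0.2043 + 0.55·0.7957) ≈ 0.1045
After a magnetic survey='background': P(ore) = 0.25·0.1045 / (0.25·0.1045 + 0.55·0.8955) ≈ 0.0504
After a geochemical assay='background': P(ore) = 0.2·0.0504 / (0.2·0.0504 + 0.45·0.9496) ≈ 0.0230

0.023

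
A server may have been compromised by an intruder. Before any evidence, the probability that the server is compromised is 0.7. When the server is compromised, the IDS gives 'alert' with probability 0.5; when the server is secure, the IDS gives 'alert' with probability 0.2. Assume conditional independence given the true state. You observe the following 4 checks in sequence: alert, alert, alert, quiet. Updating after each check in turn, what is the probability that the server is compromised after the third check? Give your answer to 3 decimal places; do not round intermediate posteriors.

0.973

After 'alert': P(compromised) = 0.5·0.7000 / (0.5·0.7000 + 0.2·0.3000) ≈ 0.8537
After 'alert': P(compromised) = 0.5·0.8537 / (0.5·0.8537 + 0.2·0.1463) ≈ 0.9358
After 'alert': P(compromised) = 0.5·0.9358 / (0.5·0.9358 + 0.2·0.0642) ≈ 0.9733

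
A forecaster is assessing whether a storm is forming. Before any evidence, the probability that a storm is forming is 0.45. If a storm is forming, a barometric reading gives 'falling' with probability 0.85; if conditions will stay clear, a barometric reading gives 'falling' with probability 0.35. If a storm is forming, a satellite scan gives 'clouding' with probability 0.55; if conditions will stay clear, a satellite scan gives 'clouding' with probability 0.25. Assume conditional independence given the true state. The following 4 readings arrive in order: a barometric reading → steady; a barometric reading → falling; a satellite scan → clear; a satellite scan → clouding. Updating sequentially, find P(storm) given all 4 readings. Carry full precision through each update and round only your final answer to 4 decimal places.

After a barometric reading='steady': P(storm) = 0.15·0.4500 / (0.15·0.4500 + 0.65·0.5500) ≈ 0.1588
After a barometric reading='falling': P(storm) = 0.85·0.1588 / (0.85·0.1588 + 0.35·0.8412) ≈ 0.3144
After a satellite scan='clear': P(storm) = 0.45·0.3144 / (0.45·0.3144 + 0.75·0.6856) ≈ 0.2158
After a satellite scan='clouding': P(storm) = 0.55·0.2158 / (0.55·0.2158 + 0.25·0.7842) ≈ 0.3771

0.3771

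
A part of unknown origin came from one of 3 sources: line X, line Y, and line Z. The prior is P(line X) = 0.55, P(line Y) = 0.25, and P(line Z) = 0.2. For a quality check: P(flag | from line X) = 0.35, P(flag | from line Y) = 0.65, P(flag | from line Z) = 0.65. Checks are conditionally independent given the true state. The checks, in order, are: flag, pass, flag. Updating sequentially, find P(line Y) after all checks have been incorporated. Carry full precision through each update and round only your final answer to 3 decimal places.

0.335

Each posterior becomes the prior for the next update.
After 'flag': normaliser = 0.35·0.5500 + 0.65·0.2500 + 0.65·0.2000; P(line X) ≈ 0.3969, P(line Y) ≈ 0.3351, P(line Z) ≈ 0.2680
After 'pass': normaliser = 0.65·0.3969 + 0.35·0.3351 + 0.35·0.2680; P(line X) ≈ 0.5500, P(line Y) ≈ 0.2500, P(line Z) ≈ 0.2000
After 'flag': normaliser = 0.35·0.5500 + 0.65·0.2500 + 0.65·0.2000; P(line X) ≈ 0.3969, P(line Y) ≈ 0.3351, P(line Z) ≈ 0.2680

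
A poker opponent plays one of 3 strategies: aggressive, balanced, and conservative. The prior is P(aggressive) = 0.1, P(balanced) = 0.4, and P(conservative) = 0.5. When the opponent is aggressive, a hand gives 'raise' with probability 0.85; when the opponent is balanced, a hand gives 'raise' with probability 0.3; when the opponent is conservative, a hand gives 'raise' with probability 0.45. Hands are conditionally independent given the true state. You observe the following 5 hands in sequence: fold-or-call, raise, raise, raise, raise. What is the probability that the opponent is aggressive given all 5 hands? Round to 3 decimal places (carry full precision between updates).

0.366

After 'fold-or-call': normaliser = 0.15·0.1000 + 0.7·0.4000 + 0.55·0.5000; P(aggressive) ≈ 0.0263, P(balanced) ≈ 0.4912, P(conservative) ≈ 0.4825
After 'raise': normaliser = 0.85·0.0263 + 0.3·0.4912 + 0.45·0.4825; P(aggressive) ≈ 0.0578, P(balanced) ≈ 0.3810, P(conservative) ≈ 0.5612
After 'raise': normaliser = 0.85·0.0578 + 0.3·0.3810 + 0.45·0.5612; P(aggressive) ≈ 0.1182, P(balanced) ≈ 0.2747, P(conservative) ≈ 0.6071
After 'raise': normaliser = 0.85·0.1182 + 0.3·0.2747 + 0.45·0.6071; P(aggressive) ≈ 0.2202, P(balanced) ≈ 0.1807, P(conservative) ≈ 0.5991
After 'raise': normaliser = 0.85·0.2202 + 0.3·0.1807 + 0.45·0.5991; P(aggressive) ≈ 0.3663, P(balanced) ≈ 0.1061, P(conservative) ≈ 0.5276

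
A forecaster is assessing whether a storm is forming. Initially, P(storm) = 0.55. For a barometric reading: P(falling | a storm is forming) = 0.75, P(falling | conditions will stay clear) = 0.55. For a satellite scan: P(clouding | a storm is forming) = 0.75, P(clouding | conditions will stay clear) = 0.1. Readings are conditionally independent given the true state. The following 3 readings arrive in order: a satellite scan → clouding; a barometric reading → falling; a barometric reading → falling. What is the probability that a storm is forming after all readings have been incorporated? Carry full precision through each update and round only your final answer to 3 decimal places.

0.945

After a satellite scan='clouding': P(storm) = 0.75·0.5500 / (0.75·0.5500 + 0.1·0.4500) ≈ 0.9016
After a barometric reading='falling': P(storm) = 0.75·0.9016 / (0.75·0.9016 + 0.55·0.0984) ≈ 0.9259
After a barometric reading='falling': P(storm) = 0.75·0.9259 / (0.75·0.9259 + 0.55·0.0741) ≈ 0.9446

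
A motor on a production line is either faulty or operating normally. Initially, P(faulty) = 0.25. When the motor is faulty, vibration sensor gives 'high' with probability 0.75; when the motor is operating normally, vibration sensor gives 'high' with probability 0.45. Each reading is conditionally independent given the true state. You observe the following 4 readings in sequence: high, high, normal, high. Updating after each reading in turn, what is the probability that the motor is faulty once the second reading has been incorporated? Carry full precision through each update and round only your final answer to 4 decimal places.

After 'high': P(faulty) = 0.75·0.2500 / (0.75·0.2500 + 0.45·0.7500) ≈ 0.3571
After 'high': P(faulty) = 0.75·0.3571 / (0.75·0.3571 + 0.45·0.6429) ≈ 0.4808

0.4808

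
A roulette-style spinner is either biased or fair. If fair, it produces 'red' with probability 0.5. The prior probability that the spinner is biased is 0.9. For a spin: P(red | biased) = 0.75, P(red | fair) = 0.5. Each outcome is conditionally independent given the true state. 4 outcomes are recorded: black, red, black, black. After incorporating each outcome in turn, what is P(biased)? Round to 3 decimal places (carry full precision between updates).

0.628

Each posterior becomes the prior for the next update.
After 'black': P(biased) = 0.25·0.9000 / (0.25·0.9000 + 0.5·0.1000) ≈ 0.8182
After 'red': P(biased) = 0.75·0.8182 / (0.75·0.8182 + 0.5·0.1818) ≈ 0.8710
After 'black': P(biased) = 0.25·0.8710 / (0.25·0.8710 + 0.5·0.1290) ≈ 0.7714
After 'black': P(biased) = 0.25·0.7714 / (0.25·0.7714 + 0.5·0.2286) ≈ 0.6279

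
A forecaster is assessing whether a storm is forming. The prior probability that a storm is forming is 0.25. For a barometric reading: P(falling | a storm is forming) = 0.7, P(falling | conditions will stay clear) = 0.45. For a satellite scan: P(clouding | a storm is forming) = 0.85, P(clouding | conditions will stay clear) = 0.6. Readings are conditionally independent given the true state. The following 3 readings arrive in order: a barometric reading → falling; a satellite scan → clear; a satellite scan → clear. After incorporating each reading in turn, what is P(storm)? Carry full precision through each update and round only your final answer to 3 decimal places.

0.068

Each posterior becomes the prior for the next update.
After a barometric reading='falling': P(storm) = 0.7·0.2500 / (0.7·0.2500 + 0.45·0.7500) ≈ 0.3415
After a satellite scan='clear': P(storm) = 0.15·0.3415 / (0.15·0.3415 + 0.4·0.6585) ≈ 0.1628
After a satellite scan='clear': P(storm) = 0.15·0.1628 / (0.15·0.1628 + 0.4·0.8372) ≈ 0.0680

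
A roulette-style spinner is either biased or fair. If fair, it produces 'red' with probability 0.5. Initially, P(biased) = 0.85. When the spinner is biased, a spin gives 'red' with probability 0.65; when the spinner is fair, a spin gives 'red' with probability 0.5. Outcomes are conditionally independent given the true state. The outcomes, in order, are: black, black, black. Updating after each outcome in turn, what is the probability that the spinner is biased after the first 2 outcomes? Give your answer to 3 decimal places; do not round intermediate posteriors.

0.735

After 'black': P(biased) = 0.35·0.8500 / (0.35·0.8500 + 0.5·0.1500) ≈ 0.7987
After 'black': P(biased) = 0.35·0.7987 / (0.35·0.7987 + 0.5·0.2013) ≈ 0.7352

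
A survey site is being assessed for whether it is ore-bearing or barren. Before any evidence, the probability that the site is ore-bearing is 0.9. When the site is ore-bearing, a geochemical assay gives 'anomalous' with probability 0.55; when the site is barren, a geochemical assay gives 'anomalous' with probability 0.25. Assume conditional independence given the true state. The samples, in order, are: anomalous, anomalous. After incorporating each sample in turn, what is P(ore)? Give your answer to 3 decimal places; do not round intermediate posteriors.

0.978

Apply Bayes' rule sequentially, carrying P(ore) forward.
After 'anomalous': P(ore) = 0.55·0.9000 / (0.55·0.9000 + 0.25·0.1000) ≈ 0.9519
After 'anomalous': P(ore) = 0.55·0.9519 / (0.55·0.9519 + 0.25·0.0481) ≈ 0.9776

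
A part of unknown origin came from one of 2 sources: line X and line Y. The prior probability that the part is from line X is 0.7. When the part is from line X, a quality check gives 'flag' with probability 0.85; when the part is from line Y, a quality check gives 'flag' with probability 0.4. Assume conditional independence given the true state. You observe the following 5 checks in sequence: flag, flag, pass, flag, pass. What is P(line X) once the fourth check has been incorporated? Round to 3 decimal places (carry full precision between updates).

0.848

Each posterior becomes the prior for the next update.
After 'flag': P(line X) = 0.85·0.7000 / (0.85·0.7000 + 0.4·0.3000) ≈ 0.8322
After 'flag': P(line X) = 0.85·0.8322 / (0.85·0.8322 + 0.4·0.1678) ≈ 0.9133
After 'pass': P(line X) = 0.15·0.9133 / (0.15·0.9133 + 0.6·0.0867) ≈ 0.7248
After 'flag': P(line X) = 0.85·0.7248 / (0.85·0.7248 + 0.4·0.2752) ≈ 0.8484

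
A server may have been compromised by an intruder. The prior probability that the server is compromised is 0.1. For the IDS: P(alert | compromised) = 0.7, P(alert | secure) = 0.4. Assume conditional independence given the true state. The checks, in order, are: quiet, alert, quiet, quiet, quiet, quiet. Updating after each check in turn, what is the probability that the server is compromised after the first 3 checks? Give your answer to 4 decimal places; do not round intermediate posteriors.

0.0464

After 'quiet': P(compromised) = 0.3·0.1000 / (0.3·0.1000 + 0.6·0.9000) ≈ 0.0526
After 'alert': P(compromised) = 0.7·0.0526 / (0.7·0.0526 + 0.4·0.9474) ≈ 0.0886
After 'quiet': P(compromised) = 0.3·0.0886 / (0.3·0.0886 + 0.6·0.9114) ≈ 0.0464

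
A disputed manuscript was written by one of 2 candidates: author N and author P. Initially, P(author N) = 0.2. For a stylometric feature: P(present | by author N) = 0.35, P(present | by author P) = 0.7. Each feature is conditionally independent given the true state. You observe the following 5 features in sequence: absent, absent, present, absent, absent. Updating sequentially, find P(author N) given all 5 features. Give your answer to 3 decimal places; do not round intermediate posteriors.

After 'absent': P(author N) = 0.65·0.2000 / (0.65·0.2000 + 0.3·0.8000) ≈ 0.3514
After 'absent': P(author N) = 0.65·0.3514 / (0.65·0.3514 + 0.3·0.6486) ≈ 0.5399
After 'present': P(author N) = 0.35·0.5399 / (0.35·0.5399 + 0.7·0.4601) ≈ 0.3698
After 'absent': P(author N) = 0.65·0.3698 / (0.65·0.3698 + 0.3·0.6302) ≈ 0.5597
After 'absent': P(author N) = 0.65·0.5597 / (0.65·0.5597 + 0.3·0.4403) ≈ 0.7337

0.734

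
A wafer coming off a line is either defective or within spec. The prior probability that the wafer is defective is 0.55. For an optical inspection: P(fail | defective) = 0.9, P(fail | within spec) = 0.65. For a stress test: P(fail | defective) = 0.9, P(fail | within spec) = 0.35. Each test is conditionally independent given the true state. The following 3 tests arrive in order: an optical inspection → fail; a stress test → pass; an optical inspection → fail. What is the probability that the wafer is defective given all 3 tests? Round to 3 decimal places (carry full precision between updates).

After an optical inspection='fail': P(defective) = 0.9·0.5500 / (0.9·0.5500 + 0.65·0.4500) ≈ 0.6286
After a stress test='pass': P(defective) = 0.1·0.6286 / (0.1·0.6286 + 0.65·0.3714) ≈ 0.2066
After an optical inspection='fail': P(defective) = 0.9·0.2066 / (0.9·0.2066 + 0.65·0.7934) ≈ 0.2650

0.265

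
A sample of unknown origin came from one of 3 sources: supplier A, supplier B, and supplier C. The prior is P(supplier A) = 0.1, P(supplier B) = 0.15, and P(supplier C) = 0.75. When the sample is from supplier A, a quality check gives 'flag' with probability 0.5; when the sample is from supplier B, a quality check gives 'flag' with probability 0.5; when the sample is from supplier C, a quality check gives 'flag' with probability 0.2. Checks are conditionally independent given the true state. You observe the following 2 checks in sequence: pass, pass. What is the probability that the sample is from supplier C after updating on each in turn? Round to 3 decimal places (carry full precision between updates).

Apply Bayes' rule sequentially, carrying P(supplier C) forward.
After 'pass': normaliser = 0.5·0.1000 + 0.5·0.1500 + 0.8·0.7500; P(supplier A) ≈ 0.0690, P(supplier B) ≈ 0.1034, P(supplier C) ≈ 0.8276
After 'pass': normaliser = 0.5·0.0690 + 0.5·0.1034 + 0.8·0.8276; P(supplier A) ≈ 0.0461, P(supplier B) ≈ 0.0691, P(supplier C) ≈ 0.8848

0.885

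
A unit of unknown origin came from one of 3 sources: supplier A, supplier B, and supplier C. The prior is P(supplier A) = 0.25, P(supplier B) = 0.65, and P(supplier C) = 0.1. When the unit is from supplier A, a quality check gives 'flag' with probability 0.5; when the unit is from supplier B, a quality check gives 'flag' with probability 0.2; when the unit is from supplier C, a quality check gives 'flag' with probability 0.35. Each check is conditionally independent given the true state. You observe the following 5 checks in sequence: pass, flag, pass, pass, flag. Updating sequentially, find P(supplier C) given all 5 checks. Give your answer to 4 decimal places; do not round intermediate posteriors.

0.1374

After 'pass': normaliser = 0.5·0.2500 + 0.8·0.6500 + 0.65·0.1000; P(supplier A) ≈ 0.1761, P(supplier B) ≈ 0.7324, P(supplier C) ≈ 0.0915
After 'flag': normaliser = 0.5·0.1761 + 0.2·0.7324 + 0.35·0.0915; P(supplier A) ≈ 0.3303, P(supplier B) ≈ 0.5495, P(supplier C) ≈ 0.1202
After 'pass': normaliser = 0.5·0.3303 + 0.8·0.5495 + 0.65·0.1202; P(supplier A) ≈ 0.2418, P(supplier B) ≈ 0.6438, P(supplier C) ≈ 0.1144
After 'pass': normaliser = 0.5·0.2418 + 0.8·0.6438 + 0.65·0.1144; P(supplier A) ≈ 0.1702, P(supplier B) ≈ 0.7251, P(supplier C) ≈ 0.1047
After 'flag': normaliser = 0.5·0.1702 + 0.2·0.7251 + 0.35·0.1047; P(supplier A) ≈ 0.3190, P(supplier B) ≈ 0.5436, P(supplier C) ≈ 0.1374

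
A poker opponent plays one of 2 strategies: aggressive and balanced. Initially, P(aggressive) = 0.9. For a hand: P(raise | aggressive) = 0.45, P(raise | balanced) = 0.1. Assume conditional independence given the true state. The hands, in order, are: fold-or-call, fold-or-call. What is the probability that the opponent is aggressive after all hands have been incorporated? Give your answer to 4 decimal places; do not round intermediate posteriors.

After 'fold-or-call': P(aggressive) = 0.55·0.9000 / (0.55·0.9000 + 0.9·0.1000) ≈ 0.8462
After 'fold-or-call': P(aggressive) = 0.55·0.8462 / (0.55·0.8462 + 0.9·0.1538) ≈ 0.7707

0.7707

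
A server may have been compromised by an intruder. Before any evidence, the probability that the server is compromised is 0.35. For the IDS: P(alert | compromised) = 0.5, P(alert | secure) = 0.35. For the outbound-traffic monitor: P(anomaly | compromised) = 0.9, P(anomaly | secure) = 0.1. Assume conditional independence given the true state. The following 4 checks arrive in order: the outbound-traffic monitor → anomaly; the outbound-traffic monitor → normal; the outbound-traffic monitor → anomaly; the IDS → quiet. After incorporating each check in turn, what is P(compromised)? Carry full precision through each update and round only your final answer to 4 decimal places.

0.7885

After the outbound-traffic monitor='anomaly': P(compromised) = 0.9·0.3500 / (0.9·0.3500 + 0.1·0.6500) ≈ 0.8289
After the outbound-traffic monitor='normal': P(compromised) = 0.1·0.8289 / (0.1·0.8289 + 0.9·0.1711) ≈ 0.3500
After the outbound-traffic monitor='anomaly': P(compromised) = 0.9·0.3500 / (0.9·0.3500 + 0.1·0.6500) ≈ 0.8289
After the IDS='quiet': P(compromised) = 0.5·0.8289 / (0.5·0.8289 + 0.65·0.1711) ≈ 0.7885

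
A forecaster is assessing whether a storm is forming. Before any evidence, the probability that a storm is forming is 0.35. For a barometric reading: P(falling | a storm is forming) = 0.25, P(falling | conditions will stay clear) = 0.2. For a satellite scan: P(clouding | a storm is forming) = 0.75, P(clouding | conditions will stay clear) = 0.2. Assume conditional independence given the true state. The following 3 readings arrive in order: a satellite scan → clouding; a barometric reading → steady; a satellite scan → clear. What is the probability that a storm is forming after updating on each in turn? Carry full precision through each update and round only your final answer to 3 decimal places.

After a satellite scan='clouding': P(storm) = 0.75·0.3500 / (0.75·0.3500 + 0.2·0.6500) ≈ 0.6688
After a barometric reading='steady': P(storm) = 0.75·0.6688 / (0.75·0.6688 + 0.8·0.3312) ≈ 0.6543
After a satellite scan='clear': P(storm) = 0.25·0.6543 / (0.25·0.6543 + 0.8·0.3457) ≈ 0.3717

0.372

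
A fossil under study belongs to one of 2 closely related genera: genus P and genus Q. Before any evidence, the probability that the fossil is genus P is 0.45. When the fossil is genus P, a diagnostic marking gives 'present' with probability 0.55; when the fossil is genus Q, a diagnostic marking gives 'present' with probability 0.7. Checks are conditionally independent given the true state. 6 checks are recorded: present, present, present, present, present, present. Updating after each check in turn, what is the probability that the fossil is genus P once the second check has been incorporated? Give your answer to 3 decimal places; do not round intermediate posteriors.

0.336

After 'present': P(genus P) = 0.55·0.4500 / (0.55·0.4500 + 0.7·0.5500) ≈ 0.3913
After 'present': P(genus P) = 0.55·0.3913 / (0.55·0.3913 + 0.7·0.6087) ≈ 0.3356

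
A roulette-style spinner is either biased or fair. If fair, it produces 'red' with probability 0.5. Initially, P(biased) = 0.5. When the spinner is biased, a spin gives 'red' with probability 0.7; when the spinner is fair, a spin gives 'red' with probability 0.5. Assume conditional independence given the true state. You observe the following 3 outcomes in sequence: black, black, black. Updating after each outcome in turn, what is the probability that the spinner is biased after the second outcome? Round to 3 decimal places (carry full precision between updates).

0.265

After 'black': P(biased) = 0.3·0.5000 / (0.3·0.5000 + 0.5·0.5000) ≈ 0.3750
After 'black': P(biased) = 0.3·0.3750 / (0.3·0.3750 + 0.5·0.6250) ≈ 0.2647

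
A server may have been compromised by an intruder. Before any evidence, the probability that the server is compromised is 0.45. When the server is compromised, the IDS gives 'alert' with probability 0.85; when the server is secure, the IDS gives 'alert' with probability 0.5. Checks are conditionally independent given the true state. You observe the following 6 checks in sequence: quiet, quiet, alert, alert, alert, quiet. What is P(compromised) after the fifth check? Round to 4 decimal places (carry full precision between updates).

0.2657

After 'quiet': P(compromised) = 0.15·0.4500 / (0.15·0.4500 + 0.5·0.5500) ≈ 0.1971
After 'quiet': P(compromised) = 0.15·0.1971 / (0.15·0.1971 + 0.5·0.8029) ≈ 0.0686
After 'alert': P(compromised) = 0.85·0.0686 / (0.85·0.0686 + 0.5·0.9314) ≈ 0.1113
After 'alert': P(compromised) = 0.85·0.1113 / (0.85·0.1113 + 0.5·0.8887) ≈ 0.1755
After 'alert': P(compromised) = 0.85·0.1755 / (0.85·0.1755 + 0.5·0.8245) ≈ 0.2657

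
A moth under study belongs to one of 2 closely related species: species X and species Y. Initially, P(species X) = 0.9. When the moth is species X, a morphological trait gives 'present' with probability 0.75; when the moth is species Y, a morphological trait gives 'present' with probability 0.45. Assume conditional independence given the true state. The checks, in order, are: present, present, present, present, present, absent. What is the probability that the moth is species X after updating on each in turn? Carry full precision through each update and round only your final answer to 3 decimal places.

0.981

After 'present': P(species X) = 0.75·0.9000 / (0.75·0.9000 + 0.45·0.1000) ≈ 0.9375
After 'present': P(species X) = 0.75·0.9375 / (0.75·0.9375 + 0.45·0.0625) ≈ 0.9615
After 'present': P(species X) = 0.75·0.9615 / (0.75·0.9615 + 0.45·0.0385) ≈ 0.9766
After 'present': P(species X) = 0.75·0.9766 / (0.75·0.9766 + 0.45·0.0234) ≈ 0.9858
After 'present': P(species X) = 0.75·0.9858 / (0.75·0.9858 + 0.45·0.0142) ≈ 0.9914
After 'absent': P(species X) = 0.25·0.9914 / (0.25·0.9914 + 0.55·0.0086) ≈ 0.9813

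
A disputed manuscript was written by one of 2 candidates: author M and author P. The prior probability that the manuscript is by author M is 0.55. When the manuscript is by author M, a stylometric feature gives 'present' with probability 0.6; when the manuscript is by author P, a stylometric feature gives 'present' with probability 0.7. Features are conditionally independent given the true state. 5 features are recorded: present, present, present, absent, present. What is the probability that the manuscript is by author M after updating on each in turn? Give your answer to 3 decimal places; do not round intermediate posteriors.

0.468

After 'present': P(author M) = 0.6·0.5500 / (0.6·0.5500 + 0.7·0.4500) ≈ 0.5116
After 'present': P(author M) = 0.6·0.5116 / (0.6·0.5116 + 0.7·0.4884) ≈ 0.4731
After 'present': P(author M) = 0.6·0.4731 / (0.6·0.4731 + 0.7·0.5269) ≈ 0.4349
After 'absent': P(author M) = 0.4·0.4349 / (0.4·0.4349 + 0.3·0.5651) ≈ 0.5065
After 'present': P(author M) = 0.6·0.5065 / (0.6·0.5065 + 0.7·0.4935) ≈ 0.4680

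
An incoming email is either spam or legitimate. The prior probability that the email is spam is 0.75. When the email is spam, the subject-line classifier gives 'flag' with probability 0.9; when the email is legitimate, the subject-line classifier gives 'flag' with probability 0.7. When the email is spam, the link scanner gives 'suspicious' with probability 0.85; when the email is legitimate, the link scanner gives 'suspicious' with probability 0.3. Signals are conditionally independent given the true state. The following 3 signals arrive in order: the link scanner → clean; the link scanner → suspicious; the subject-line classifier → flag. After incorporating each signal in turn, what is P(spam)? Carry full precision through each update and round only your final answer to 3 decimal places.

0.701

After the link scanner='clean': P(spam) = 0.15·0.7500 / (0.15·0.7500 + 0.7·0.2500) ≈ 0.3913
After the link scanner='suspicious': P(spam) = 0.85·0.3913 / (0.85·0.3913 + 0.3·0.6087) ≈ 0.6456
After the subject-line classifier='flag': P(spam) = 0.9·0.6456 / (0.9·0.6456 + 0.7·0.3544) ≈ 0.7008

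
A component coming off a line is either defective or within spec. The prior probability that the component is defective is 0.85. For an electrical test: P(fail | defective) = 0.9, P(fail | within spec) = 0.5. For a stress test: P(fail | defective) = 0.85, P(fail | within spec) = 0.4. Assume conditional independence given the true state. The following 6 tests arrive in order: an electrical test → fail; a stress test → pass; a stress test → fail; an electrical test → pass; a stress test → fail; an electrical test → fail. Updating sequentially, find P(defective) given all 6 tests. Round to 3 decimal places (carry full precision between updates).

0.806

Apply Bayes' rule sequentially, carrying P(defective) forward.
After an electrical test='fail': P(defective) = 0.9·0.8500 / (0.9·0.8500 + 0.5·0.1500) ≈ 0.9107
After a stress test='pass': P(defective) = 0.15·0.9107 / (0.15·0.9107 + 0.6·0.0893) ≈ 0.7183
After a stress test='fail': P(defective) = 0.85·0.7183 / (0.85·0.7183 + 0.4·0.2817) ≈ 0.8442
After an electrical test='pass': P(defective) = 0.1·0.8442 / (0.1·0.8442 + 0.5·0.1558) ≈ 0.5201
After a stress test='fail': P(defective) = 0.85·0.5201 / (0.85·0.5201 + 0.4·0.4799) ≈ 0.6972
After an electrical test='fail': P(defective) = 0.9·0.6972 / (0.9·0.6972 + 0.5·0.3028) ≈ 0.8056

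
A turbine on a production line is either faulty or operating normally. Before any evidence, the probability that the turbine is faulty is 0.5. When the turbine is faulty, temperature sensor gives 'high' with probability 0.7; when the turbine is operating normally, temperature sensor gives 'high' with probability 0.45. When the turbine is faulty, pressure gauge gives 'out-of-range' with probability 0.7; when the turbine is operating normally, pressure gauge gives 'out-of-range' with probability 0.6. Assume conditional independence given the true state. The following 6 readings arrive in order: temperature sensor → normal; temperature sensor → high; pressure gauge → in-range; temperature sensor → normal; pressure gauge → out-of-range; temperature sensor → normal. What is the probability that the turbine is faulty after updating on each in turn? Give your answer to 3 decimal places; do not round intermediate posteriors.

Each posterior becomes the prior for the next update.
After temperature sensor='normal': P(faulty) = 0.3·0.5000 / (0.3·0.5000 + 0.55·0.5000) ≈ 0.3529
After temperature sensor='high': P(faulty) = 0.7·0.3529 / (0.7·0.3529 + 0.45·0.6471) ≈ 0.4590
After pressure gauge='in-range': P(faulty) = 0.3·0.4590 / (0.3·0.4590 + 0.4·0.5410) ≈ 0.3889
After temperature sensor='normal': P(faulty) = 0.3·0.3889 / (0.3·0.3889 + 0.55·0.6111) ≈ 0.2577
After pressure gauge='out-of-range': P(faulty) = 0.7·0.2577 / (0.7·0.2577 + 0.6·0.7423) ≈ 0.2882
After temperature sensor='normal': P(faulty) = 0.3·0.2882 / (0.3·0.2882 + 0.55·0.7118) ≈ 0.1809

0.181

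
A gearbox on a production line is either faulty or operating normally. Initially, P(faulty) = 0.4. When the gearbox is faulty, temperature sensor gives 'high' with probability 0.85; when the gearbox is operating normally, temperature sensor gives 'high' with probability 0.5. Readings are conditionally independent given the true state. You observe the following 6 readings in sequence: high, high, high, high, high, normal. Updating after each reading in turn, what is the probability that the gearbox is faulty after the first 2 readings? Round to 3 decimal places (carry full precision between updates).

0.658

Each posterior becomes the prior for the next update.
After 'high': P(faulty) = 0.85·0.4000 / (0.85·0.4000 + 0.5·0.6000) ≈ 0.5312
After 'high': P(faulty) = 0.85·0.5312 / (0.85·0.5312 + 0.5·0.4688) ≈ 0.6583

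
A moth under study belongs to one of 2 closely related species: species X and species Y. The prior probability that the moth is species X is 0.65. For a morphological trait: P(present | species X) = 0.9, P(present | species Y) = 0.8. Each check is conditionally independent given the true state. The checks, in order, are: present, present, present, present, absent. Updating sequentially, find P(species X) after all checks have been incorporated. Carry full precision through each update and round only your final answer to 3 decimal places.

0.598

After 'present': P(species X) = 0.9·0.6500 / (0.9·0.6500 + 0.8·0.3500) ≈ 0.6763
After 'present': P(species X) = 0.9·0.6763 / (0.9·0.6763 + 0.8·0.3237) ≈ 0.7015
After 'present': P(species X) = 0.9·0.7015 / (0.9·0.7015 + 0.8·0.2985) ≈ 0.7256
After 'present': P(species X) = 0.9·0.7256 / (0.9·0.7256 + 0.8·0.2744) ≈ 0.7484
After 'absent': P(species X) = 0.1·0.7484 / (0.1·0.7484 + 0.2·0.2516) ≈ 0.5980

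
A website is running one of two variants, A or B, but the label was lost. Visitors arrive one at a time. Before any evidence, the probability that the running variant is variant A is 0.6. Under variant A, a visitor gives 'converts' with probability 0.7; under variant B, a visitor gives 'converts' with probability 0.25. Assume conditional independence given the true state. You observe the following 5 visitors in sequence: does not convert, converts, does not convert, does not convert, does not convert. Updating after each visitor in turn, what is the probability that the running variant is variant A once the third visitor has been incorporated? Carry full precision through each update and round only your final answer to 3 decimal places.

0.402

Apply Bayes' rule sequentially, carrying P(A) forward.
After 'does not convert': P(A) = 0.3·0.6000 / (0.3·0.6000 + 0.75·0.4000) ≈ 0.3750
After 'converts': P(A) = 0.7·0.3750 / (0.7·0.3750 + 0.25·0.6250) ≈ 0.6269
After 'does not convert': P(A) = 0.3·0.6269 / (0.3·0.6269 + 0.75·0.3731) ≈ 0.4019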